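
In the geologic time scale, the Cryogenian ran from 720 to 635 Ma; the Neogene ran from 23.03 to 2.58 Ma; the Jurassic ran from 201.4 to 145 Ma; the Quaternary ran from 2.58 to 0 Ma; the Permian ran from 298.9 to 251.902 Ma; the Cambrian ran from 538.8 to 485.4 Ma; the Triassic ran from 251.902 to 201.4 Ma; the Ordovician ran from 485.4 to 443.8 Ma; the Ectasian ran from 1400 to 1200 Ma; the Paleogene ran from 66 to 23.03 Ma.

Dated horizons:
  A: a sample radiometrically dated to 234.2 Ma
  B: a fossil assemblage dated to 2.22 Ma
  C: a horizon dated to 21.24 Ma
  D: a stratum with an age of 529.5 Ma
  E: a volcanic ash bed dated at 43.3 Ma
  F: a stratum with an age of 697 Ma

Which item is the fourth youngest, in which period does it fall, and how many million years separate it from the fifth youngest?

A, in the Triassic; 295.3 million years to D

Sorted youngest-first by Ma: B (2.22), C (21.24), E (43.3), A (234.2), D (529.5), F (697).
The fourth youngest is A at 234.2 Ma, which lies in 251.902–201.4 Ma: the Triassic.
The fifth youngest is D at 529.5 Ma; separation = |234.2 − 529.5| = 295.3 Myr.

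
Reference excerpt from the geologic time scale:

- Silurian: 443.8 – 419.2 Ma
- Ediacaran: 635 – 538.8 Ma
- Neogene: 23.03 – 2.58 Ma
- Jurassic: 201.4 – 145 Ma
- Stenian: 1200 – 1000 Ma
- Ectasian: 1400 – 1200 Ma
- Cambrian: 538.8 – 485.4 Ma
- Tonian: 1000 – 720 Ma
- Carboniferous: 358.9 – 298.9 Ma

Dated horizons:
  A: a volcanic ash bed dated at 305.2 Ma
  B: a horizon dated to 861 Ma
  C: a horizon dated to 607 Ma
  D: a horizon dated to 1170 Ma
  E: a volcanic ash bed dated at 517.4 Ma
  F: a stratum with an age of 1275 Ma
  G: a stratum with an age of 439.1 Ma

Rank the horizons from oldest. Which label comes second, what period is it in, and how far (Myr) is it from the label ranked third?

Larger Ma means older, so oldest first: F 1275 > D 1170 > B 861 > C 607 > E 517.4 > G 439.1 > A 305.2.
Counting 2 along gives D (1170 Ma); the excerpt puts that inside the Stenian, 1200–1000 Ma.
Next in line is B (861 Ma), and 1170 − 861 = 309 Myr.

D, in the Stenian; 309 million years to B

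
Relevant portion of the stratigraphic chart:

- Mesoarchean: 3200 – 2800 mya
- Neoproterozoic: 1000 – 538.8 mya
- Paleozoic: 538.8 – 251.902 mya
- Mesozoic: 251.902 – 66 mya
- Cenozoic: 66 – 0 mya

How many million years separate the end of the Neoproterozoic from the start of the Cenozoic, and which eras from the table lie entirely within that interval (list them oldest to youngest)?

End of Neoproterozoic = 538.8 Ma; start of Cenozoic = 66 Ma.
Gap = 538.8 − 66 = 472.8 Myr.
Eras wholly inside 538.8–66 Ma: Paleozoic (538.8–251.902), Mesozoic (251.902–66).

472.8 million years; Paleozoic, Mesozoic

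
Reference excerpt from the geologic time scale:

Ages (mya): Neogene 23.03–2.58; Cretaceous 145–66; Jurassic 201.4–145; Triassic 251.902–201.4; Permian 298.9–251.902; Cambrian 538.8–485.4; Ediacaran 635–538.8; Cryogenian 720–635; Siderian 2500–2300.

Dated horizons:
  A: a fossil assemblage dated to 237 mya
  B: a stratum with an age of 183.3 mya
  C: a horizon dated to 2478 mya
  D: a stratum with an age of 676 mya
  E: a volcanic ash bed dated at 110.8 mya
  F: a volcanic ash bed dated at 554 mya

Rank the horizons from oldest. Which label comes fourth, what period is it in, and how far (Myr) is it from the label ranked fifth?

A, in the Triassic; 53.7 million years to B

Larger Ma means older, so oldest first: C 2478 > D 676 > F 554 > A 237 > B 183.3 > E 110.8.
Counting 4 along gives A (237 Ma); the excerpt puts that inside the Triassic, 251.902–201.4 Ma.
Next in line is B (183.3 Ma), and 237 − 183.3 = 53.7 Myr.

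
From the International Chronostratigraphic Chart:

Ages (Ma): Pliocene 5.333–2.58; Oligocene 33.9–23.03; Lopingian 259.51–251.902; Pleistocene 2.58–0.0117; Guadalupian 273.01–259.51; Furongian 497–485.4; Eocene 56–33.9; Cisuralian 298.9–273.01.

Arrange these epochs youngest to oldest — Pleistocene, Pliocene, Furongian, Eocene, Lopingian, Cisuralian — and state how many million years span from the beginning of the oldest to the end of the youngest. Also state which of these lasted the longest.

Pleistocene, Pliocene, Eocene, Lopingian, Cisuralian, Furongian; total span 496.9883 Myr; longest is Cisuralian

From the excerpt: Pleistocene 2.58–0.0117; Pliocene 5.333–2.58; Furongian 497–485.4; Eocene 56–33.9; Lopingian 259.51–251.902; Cisuralian 298.9–273.01 (Ma).
Larger Ma is earlier, so the oldest is Furongian and the youngest is Pleistocene; youngest to oldest: Pleistocene, Pliocene, Eocene, Lopingian, Cisuralian, Furongian.
Oldest start 497 minus youngest end 0.0117 gives 496.9883 Myr overall.
Individual lengths (start − end): Eocene 22.1; Pleistocene 2.5683; Lopingian 7.608; Furongian 11.6; Pliocene 2.753; Cisuralian 25.89. The largest is Cisuralian at 25.89 Myr.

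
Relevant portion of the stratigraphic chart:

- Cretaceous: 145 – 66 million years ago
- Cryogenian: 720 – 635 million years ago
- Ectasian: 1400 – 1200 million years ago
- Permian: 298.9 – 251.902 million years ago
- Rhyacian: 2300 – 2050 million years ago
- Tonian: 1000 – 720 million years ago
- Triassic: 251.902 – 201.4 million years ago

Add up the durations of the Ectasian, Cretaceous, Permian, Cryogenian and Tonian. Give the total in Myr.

Each duration: Ectasian = 200; Cretaceous = 79; Permian = 46.998; Cryogenian = 85; Tonian = 280.
Sum: 200 + 79 + 46.998 + 85 + 280 = 690.998 Myr.

690.998 million years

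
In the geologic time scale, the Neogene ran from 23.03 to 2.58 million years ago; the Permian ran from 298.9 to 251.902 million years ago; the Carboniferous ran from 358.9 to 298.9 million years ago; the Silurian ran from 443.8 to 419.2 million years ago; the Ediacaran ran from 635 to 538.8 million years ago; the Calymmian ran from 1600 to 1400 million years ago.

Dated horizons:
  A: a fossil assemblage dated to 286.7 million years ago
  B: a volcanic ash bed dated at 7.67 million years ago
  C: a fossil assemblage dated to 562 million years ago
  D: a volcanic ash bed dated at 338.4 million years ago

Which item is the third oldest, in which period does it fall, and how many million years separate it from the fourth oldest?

Larger Ma means older, so oldest first: C 562 > D 338.4 > A 286.7 > B 7.67.
Counting 3 along gives A (286.7 Ma); the excerpt puts that inside the Permian, 298.9–251.902 Ma.
Next in line is B (7.67 Ma), and 286.7 − 7.67 = 279.03 Myr.

A, in the Permian; 279.03 million years to B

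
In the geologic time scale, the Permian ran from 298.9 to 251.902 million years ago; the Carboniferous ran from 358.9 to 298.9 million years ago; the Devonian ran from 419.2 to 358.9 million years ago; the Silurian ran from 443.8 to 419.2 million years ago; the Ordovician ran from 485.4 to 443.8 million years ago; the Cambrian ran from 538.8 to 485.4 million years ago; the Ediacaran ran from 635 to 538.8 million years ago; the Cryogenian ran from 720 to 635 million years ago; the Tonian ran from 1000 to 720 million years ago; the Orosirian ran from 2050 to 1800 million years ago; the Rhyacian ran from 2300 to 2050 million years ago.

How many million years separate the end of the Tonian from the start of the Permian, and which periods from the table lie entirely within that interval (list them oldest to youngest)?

The Tonian closes at 720 Ma and the Permian opens at 298.9 Ma, so the interval is 720 − 298.9 = 421.1 Myr.
A period fits inside if it starts at or after 720 Ma and ends at or before 298.9 Ma; oldest first that gives Cryogenian, Ediacaran, Cambrian, Ordovician, Silurian, Devonian, Carboniferous.

421.1 million years; Cryogenian, Ediacaran, Cambrian, Ordovician, Silurian, Devonian, Carboniferous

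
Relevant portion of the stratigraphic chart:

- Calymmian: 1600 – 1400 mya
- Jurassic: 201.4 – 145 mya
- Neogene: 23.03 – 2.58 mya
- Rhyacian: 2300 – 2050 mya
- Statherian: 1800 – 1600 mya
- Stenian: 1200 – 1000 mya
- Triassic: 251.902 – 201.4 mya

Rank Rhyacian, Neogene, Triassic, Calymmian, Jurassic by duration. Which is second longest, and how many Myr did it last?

Durations: Rhyacian 250; Neogene 20.45; Triassic 50.502; Calymmian 200; Jurassic 56.4 Myr.
Sorted longest-first: Rhyacian (250), Calymmian (200), Jurassic (56.4), Triassic (50.502), Neogene (20.45).
The second longest is Calymmian at 200 Myr.

Calymmian, 200 million years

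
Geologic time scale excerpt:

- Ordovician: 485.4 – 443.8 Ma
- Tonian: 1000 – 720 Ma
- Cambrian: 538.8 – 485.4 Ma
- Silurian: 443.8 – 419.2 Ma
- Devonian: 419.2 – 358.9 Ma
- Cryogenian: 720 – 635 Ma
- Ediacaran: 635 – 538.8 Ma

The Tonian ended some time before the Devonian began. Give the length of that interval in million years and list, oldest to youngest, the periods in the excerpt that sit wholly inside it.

300.8 million years; Cryogenian, Ediacaran, Cambrian, Ordovician, Silurian

End of Tonian = 720 Ma; start of Devonian = 419.2 Ma.
Gap = 720 − 419.2 = 300.8 Myr.
Periods wholly inside 720–419.2 Ma: Cryogenian (720–635), Ediacaran (635–538.8), Cambrian (538.8–485.4), Ordovician (485.4–443.8), Silurian (443.8–419.2).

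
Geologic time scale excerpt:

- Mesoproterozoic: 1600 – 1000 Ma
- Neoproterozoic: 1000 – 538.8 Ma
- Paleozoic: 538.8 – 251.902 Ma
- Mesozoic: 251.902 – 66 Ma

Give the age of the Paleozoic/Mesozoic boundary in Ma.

The Paleozoic ends and the Mesozoic begins at 251.902 Ma.

251.902 Ma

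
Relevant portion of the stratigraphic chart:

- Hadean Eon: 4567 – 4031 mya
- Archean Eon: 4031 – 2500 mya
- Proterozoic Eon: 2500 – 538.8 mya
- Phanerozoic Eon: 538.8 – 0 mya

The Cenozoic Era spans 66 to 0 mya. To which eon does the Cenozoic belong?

Phanerozoic

The Cenozoic (66–0 Ma) lies entirely within 538.8–0 Ma, the Phanerozoic Eon.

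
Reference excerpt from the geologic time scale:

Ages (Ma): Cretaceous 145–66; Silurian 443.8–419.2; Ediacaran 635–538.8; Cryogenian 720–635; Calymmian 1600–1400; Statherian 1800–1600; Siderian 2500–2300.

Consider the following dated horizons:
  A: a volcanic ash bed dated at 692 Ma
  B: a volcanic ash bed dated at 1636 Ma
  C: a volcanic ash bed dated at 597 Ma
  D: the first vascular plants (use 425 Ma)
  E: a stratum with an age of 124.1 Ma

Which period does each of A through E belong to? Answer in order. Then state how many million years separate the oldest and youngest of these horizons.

A: 692 Ma lies in 720–635 Ma, so Cryogenian.
B: 1636 Ma lies in 1800–1600 Ma, so Statherian.
C: 597 Ma lies in 635–538.8 Ma, so Ediacaran.
D: 425 Ma lies in 443.8–419.2 Ma, so Silurian.
E: 124.1 Ma lies in 145–66 Ma, so Cretaceous.
Oldest = 1636 Ma, youngest = 124.1 Ma → span 1511.9 Myr.

A — Cryogenian; B — Statherian; C — Ediacaran; D — Silurian; E — Cretaceous; span 1511.9 million years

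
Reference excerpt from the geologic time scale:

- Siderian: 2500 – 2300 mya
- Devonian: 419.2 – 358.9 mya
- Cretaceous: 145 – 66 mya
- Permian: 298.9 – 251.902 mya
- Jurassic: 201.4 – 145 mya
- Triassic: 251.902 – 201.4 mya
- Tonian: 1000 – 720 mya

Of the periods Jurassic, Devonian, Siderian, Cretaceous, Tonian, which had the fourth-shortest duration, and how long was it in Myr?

Start − end for each: Jurassic 201.4 − 145 = 56.4; Devonian 419.2 − 358.9 = 60.3; Siderian 2500 − 2300 = 200; Cretaceous 145 − 66 = 79; Tonian 1000 − 720 = 280.
Ranking these from shortest: Jurassic < Devonian < Cretaceous < Siderian < Tonian.
Position 4 in that ranking is Siderian, which lasted 200 Myr.

Siderian, 200 million years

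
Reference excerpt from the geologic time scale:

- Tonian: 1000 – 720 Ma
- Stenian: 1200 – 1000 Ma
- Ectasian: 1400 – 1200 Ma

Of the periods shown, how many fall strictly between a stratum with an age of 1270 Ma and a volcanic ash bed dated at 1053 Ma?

0

The older date is 1270 Ma and the younger is 1053 Ma.
No period both begins after 1270 Ma and ends before 1053 Ma, so the count is 0.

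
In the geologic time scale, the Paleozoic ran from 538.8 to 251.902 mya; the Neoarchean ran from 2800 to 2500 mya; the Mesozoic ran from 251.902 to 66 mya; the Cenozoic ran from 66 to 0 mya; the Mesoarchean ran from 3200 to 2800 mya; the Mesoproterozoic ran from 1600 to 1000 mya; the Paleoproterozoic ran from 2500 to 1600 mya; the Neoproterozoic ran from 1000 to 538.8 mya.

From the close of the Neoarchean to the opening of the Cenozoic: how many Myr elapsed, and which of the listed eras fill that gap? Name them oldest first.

2434 million years; Paleoproterozoic, Mesoproterozoic, Neoproterozoic, Paleozoic, Mesozoic

End of Neoarchean = 2500 Ma; start of Cenozoic = 66 Ma.
Gap = 2500 − 66 = 2434 Myr.
Eras wholly inside 2500–66 Ma: Paleoproterozoic (2500–1600), Mesoproterozoic (1600–1000), Neoproterozoic (1000–538.8), Paleozoic (538.8–251.902), Mesozoic (251.902–66).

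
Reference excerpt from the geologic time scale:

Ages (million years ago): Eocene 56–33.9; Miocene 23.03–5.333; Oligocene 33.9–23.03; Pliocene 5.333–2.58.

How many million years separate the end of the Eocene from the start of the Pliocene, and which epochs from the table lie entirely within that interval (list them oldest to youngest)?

The Eocene closes at 33.9 Ma and the Pliocene opens at 5.333 Ma, so the interval is 33.9 − 5.333 = 28.567 Myr.
An epoch fits inside if it starts at or after 33.9 Ma and ends at or before 5.333 Ma; oldest first that gives Oligocene, Miocene.

28.567 million years; Oligocene, Miocene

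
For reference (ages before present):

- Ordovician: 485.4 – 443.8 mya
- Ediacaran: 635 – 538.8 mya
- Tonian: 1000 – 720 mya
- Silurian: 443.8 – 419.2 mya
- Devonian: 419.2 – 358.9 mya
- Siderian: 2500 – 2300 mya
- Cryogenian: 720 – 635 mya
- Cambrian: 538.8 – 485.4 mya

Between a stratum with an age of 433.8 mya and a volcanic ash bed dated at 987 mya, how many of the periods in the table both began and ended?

The older date is 987 Ma and the younger is 433.8 Ma.
Periods with start < 987 and end > 433.8 Ma: Cryogenian (720–635), Ediacaran (635–538.8), Cambrian (538.8–485.4), Ordovician (485.4–443.8).
That is 4 complete periods.

4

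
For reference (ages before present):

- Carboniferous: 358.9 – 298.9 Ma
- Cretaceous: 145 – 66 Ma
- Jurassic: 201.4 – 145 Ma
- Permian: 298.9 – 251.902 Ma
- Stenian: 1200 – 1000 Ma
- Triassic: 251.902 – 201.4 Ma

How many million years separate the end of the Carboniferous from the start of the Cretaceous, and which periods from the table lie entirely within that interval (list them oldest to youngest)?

The Carboniferous closes at 298.9 Ma and the Cretaceous opens at 145 Ma, so the interval is 298.9 − 145 = 153.9 Myr.
A period fits inside if it starts at or after 298.9 Ma and ends at or before 145 Ma; oldest first that gives Permian, Triassic, Jurassic.

153.9 million years; Permian, Triassic, Jurassic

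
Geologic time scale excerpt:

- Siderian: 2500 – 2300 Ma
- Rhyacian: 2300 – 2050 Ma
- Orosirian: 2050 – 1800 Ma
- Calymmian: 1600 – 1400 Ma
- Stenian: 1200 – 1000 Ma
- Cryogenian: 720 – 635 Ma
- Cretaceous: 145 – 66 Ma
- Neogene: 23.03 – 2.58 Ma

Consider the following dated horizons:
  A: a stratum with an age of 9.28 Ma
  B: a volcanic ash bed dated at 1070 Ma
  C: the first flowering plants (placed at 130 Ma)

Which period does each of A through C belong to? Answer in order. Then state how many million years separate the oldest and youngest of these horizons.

Match each age against the start–end ranges in the excerpt: A = 9.28 Ma → Neogene (23.03–2.58); B = 1070 Ma → Stenian (1200–1000); C = 130 Ma → Cretaceous (145–66).
The largest age is 1070 Ma and the smallest is 9.28 Ma; their difference is 1060.72 Myr.

A — Neogene; B — Stenian; C — Cretaceous; span 1060.72 million years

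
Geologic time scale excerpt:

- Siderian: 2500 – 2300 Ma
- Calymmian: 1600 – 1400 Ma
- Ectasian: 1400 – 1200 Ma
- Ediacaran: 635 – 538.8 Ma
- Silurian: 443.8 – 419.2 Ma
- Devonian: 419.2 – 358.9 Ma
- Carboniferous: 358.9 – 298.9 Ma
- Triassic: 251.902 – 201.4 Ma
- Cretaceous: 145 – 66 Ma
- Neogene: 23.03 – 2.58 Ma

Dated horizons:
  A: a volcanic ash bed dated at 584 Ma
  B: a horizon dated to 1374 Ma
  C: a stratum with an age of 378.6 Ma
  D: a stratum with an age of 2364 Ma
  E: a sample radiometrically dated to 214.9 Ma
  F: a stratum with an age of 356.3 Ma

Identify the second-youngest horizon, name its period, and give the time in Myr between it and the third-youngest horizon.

Smaller Ma means younger, so youngest first: E 214.9 < F 356.3 < C 378.6 < A 584 < B 1374 < D 2364.
Counting 2 along gives F (356.3 Ma); the excerpt puts that inside the Carboniferous, 358.9–298.9 Ma.
Next in line is C (378.6 Ma), and 378.6 − 356.3 = 22.3 Myr.

F, in the Carboniferous; 22.3 million years to C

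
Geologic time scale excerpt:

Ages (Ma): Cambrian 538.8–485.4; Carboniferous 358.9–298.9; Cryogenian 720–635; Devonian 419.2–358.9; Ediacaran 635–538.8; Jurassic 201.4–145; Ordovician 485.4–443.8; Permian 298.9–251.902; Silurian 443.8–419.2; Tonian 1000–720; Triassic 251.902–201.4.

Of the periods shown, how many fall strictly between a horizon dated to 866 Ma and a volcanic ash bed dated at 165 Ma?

The older date is 866 Ma and the younger is 165 Ma.
Periods with start < 866 and end > 165 Ma: Cryogenian (720–635), Ediacaran (635–538.8), Cambrian (538.8–485.4), Ordovician (485.4–443.8), Silurian (443.8–419.2), Devonian (419.2–358.9), Carboniferous (358.9–298.9), Permian (298.9–251.902), Triassic (251.902–201.4).
That is 9 complete periods.

9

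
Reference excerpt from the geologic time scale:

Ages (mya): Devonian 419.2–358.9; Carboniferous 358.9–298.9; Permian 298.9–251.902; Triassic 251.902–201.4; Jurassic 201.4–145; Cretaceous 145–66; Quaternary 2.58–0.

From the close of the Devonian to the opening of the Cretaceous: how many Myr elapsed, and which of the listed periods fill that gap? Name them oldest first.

The Devonian closes at 358.9 Ma and the Cretaceous opens at 145 Ma, so the interval is 358.9 − 145 = 213.9 Myr.
A period fits inside if it starts at or after 358.9 Ma and ends at or before 145 Ma; oldest first that gives Carboniferous, Permian, Triassic, Jurassic.

213.9 million years; Carboniferous, Permian, Triassic, Jurassic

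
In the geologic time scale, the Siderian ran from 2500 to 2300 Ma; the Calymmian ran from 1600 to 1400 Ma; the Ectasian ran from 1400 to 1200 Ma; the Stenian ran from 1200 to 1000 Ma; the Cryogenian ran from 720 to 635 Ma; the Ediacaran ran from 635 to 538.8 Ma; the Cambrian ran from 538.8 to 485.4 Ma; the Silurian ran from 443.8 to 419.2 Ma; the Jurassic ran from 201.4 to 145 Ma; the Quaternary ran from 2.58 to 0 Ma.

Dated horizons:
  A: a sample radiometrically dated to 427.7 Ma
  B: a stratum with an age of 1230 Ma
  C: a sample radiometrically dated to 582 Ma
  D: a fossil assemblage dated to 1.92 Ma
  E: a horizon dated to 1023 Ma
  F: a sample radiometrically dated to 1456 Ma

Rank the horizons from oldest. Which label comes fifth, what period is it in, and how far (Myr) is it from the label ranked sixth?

A, in the Silurian; 425.78 million years to D

Larger Ma means older, so oldest first: F 1456 > B 1230 > E 1023 > C 582 > A 427.7 > D 1.92.
Counting 5 along gives A (427.7 Ma); the excerpt puts that inside the Silurian, 443.8–419.2 Ma.
Next in line is D (1.92 Ma), and 427.7 − 1.92 = 425.78 Myr.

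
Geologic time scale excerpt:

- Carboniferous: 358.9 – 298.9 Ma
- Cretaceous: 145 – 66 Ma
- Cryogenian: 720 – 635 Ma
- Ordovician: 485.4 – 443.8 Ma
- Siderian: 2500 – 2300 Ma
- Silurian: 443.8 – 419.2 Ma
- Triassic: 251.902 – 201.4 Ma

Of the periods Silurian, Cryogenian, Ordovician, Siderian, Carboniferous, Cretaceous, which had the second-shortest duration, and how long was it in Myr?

Durations: Silurian 24.6; Cryogenian 85; Ordovician 41.6; Siderian 200; Carboniferous 60; Cretaceous 79 Myr.
Sorted shortest-first: Silurian (24.6), Ordovician (41.6), Carboniferous (60), Cretaceous (79), Cryogenian (85), Siderian (200).
The second shortest is Ordovician at 41.6 Myr.

Ordovician, 41.6 million years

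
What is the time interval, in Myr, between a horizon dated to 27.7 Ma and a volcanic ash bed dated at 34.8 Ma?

7.1 million years

34.8 − 27.7 = 7.1 million years.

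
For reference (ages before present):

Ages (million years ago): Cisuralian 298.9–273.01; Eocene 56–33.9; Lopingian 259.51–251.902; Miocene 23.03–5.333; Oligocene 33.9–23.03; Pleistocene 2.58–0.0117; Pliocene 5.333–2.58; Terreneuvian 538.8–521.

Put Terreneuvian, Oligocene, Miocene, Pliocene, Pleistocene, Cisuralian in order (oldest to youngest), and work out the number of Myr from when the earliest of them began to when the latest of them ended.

Terreneuvian → Cisuralian → Oligocene → Miocene → Pliocene → Pleistocene; total span 538.7883 Myr

From the excerpt: Terreneuvian 538.8–521; Oligocene 33.9–23.03; Miocene 23.03–5.333; Pliocene 5.333–2.58; Pleistocene 2.58–0.0117; Cisuralian 298.9–273.01 (Ma).
Larger Ma is earlier, so the oldest is Terreneuvian and the youngest is Pleistocene; oldest to youngest: Terreneuvian, Cisuralian, Oligocene, Miocene, Pliocene, Pleistocene.
Oldest start 538.8 minus youngest end 0.0117 gives 538.7883 Myr overall.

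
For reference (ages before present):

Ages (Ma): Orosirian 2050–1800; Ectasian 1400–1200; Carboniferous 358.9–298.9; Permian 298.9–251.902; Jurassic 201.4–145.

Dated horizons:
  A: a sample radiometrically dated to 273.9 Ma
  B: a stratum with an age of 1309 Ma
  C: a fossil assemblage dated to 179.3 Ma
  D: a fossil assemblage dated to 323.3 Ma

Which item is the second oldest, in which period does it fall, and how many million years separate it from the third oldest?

Sorted oldest-first by Ma: B (1309), D (323.3), A (273.9), C (179.3).
The second oldest is D at 323.3 Ma, which lies in 358.9–298.9 Ma: the Carboniferous.
The third oldest is A at 273.9 Ma; separation = |323.3 − 273.9| = 49.4 Myr.

D, in the Carboniferous; 49.4 million years to A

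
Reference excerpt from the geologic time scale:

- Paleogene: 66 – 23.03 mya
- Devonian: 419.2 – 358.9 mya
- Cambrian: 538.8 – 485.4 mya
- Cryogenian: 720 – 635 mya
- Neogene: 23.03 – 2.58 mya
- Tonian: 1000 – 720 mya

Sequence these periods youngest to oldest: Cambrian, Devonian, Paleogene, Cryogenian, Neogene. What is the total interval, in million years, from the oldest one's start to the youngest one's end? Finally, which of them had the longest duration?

Start ages (Ma): Cryogenian 720, Cambrian 538.8, Devonian 419.2, Paleogene 66, Neogene 23.03.
Ordered youngest to oldest: Neogene, Paleogene, Devonian, Cambrian, Cryogenian.
Span = 720 − 2.58 = 717.42 Myr.
Durations: Cryogenian 85, Devonian 60.3, Cambrian 53.4, Neogene 20.45, Paleogene 42.97 → longest is Cryogenian (85 Myr).

Neogene, Paleogene, Devonian, Cambrian, Cryogenian; total span 717.42 Myr; longest is Cryogenian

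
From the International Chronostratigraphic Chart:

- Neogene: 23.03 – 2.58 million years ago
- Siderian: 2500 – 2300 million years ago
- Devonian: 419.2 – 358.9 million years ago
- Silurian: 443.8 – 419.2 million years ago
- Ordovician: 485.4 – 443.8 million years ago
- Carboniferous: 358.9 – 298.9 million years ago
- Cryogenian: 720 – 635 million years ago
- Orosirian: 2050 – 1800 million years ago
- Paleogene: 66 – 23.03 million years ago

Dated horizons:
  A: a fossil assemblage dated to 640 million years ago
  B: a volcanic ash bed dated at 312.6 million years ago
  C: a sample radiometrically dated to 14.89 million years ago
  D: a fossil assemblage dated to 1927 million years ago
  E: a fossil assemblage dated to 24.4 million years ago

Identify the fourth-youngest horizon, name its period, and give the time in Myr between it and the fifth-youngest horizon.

A, in the Cryogenian; 1287 million years to D

Smaller Ma means younger, so youngest first: C 14.89 < E 24.4 < B 312.6 < A 640 < D 1927.
Counting 4 along gives A (640 Ma); the excerpt puts that inside the Cryogenian, 720–635 Ma.
Next in line is D (1927 Ma), and 1927 − 640 = 1287 Myr.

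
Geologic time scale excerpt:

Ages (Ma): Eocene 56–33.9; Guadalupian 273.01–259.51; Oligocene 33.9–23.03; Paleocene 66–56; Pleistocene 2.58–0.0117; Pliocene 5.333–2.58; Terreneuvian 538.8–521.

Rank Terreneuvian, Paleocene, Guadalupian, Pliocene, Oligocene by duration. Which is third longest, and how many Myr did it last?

Oligocene, 10.87 million years

Durations: Terreneuvian 17.8; Paleocene 10; Guadalupian 13.5; Pliocene 2.753; Oligocene 10.87 Myr.
Sorted longest-first: Terreneuvian (17.8), Guadalupian (13.5), Oligocene (10.87), Paleocene (10), Pliocene (2.753).
The third longest is Oligocene at 10.87 Myr.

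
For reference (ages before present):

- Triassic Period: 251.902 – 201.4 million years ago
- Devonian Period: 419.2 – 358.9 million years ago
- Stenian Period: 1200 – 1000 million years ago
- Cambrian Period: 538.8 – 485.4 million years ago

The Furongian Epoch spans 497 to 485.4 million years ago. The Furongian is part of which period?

Cambrian

The Furongian (497–485.4 Ma) lies entirely within 538.8–485.4 Ma, the Cambrian Period.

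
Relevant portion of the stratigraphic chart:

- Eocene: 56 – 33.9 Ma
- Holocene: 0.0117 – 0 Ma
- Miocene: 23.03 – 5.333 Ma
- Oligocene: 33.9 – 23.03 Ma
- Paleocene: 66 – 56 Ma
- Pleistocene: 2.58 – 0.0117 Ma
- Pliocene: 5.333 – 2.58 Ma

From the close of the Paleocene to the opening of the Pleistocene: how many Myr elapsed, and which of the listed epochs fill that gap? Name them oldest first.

End of Paleocene = 56 Ma; start of Pleistocene = 2.58 Ma.
Gap = 56 − 2.58 = 53.42 Myr.
Epochs wholly inside 56–2.58 Ma: Eocene (56–33.9), Oligocene (33.9–23.03), Miocene (23.03–5.333), Pliocene (5.333–2.58).

53.42 million years; Eocene, Oligocene, Miocene, Pliocene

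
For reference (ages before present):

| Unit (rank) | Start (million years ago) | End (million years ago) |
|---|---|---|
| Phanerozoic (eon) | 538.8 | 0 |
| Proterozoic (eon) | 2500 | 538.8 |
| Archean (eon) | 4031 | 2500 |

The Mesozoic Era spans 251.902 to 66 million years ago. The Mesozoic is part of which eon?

Phanerozoic

The Mesozoic (251.902–66 Ma) lies entirely within 538.8–0 Ma, the Phanerozoic Eon.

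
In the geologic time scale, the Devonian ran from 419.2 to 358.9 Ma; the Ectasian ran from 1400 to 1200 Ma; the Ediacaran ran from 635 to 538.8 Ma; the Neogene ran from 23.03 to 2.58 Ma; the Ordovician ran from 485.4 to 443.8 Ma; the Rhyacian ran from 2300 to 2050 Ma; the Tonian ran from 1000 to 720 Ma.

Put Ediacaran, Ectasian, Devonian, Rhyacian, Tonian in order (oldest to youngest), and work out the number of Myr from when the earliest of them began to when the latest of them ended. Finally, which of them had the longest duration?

Rhyacian, Ectasian, Tonian, Ediacaran, Devonian; total span 1941.1 Myr; longest is Tonian

From the excerpt: Ediacaran 635–538.8; Ectasian 1400–1200; Devonian 419.2–358.9; Rhyacian 2300–2050; Tonian 1000–720 (Ma).
Larger Ma is earlier, so the oldest is Rhyacian and the youngest is Devonian; oldest to youngest: Rhyacian, Ectasian, Tonian, Ediacaran, Devonian.
Oldest start 2300 minus youngest end 358.9 gives 1941.1 Myr overall.
Individual lengths (start − end): Rhyacian 250; Ectasian 200; Ediacaran 96.2; Tonian 280; Devonian 60.3. The largest is Tonian at 280 Myr.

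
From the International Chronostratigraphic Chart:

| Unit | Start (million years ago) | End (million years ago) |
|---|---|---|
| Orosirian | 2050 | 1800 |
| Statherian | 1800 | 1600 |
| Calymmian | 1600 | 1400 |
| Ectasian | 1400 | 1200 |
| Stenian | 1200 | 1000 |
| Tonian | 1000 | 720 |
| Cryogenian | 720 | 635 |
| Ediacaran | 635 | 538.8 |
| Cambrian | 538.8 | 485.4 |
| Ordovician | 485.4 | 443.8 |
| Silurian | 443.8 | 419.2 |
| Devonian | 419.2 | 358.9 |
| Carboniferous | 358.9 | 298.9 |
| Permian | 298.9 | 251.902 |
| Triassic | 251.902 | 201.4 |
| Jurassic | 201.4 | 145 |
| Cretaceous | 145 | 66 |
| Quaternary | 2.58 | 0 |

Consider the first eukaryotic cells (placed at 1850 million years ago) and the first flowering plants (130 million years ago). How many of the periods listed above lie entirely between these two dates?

15

The older date is 1850 Ma and the younger is 130 Ma.
Periods with start < 1850 and end > 130 Ma: Statherian (1800–1600), Calymmian (1600–1400), Ectasian (1400–1200), Stenian (1200–1000), Tonian (1000–720), Cryogenian (720–635), Ediacaran (635–538.8), Cambrian (538.8–485.4), Ordovician (485.4–443.8), Silurian (443.8–419.2), Devonian (419.2–358.9), Carboniferous (358.9–298.9), Permian (298.9–251.902), Triassic (251.902–201.4), Jurassic (201.4–145).
That is 15 complete periods.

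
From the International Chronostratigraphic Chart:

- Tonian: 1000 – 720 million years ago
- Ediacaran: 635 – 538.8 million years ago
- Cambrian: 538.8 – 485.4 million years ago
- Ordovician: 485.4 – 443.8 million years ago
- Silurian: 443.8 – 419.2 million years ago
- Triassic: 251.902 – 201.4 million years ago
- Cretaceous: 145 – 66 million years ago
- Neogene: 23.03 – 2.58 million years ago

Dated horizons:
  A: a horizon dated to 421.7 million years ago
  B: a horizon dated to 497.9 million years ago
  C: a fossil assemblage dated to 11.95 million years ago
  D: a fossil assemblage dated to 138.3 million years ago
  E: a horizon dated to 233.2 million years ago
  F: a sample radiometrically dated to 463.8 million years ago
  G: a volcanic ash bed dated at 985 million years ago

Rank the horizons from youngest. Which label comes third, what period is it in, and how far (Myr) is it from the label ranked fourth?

Smaller Ma means younger, so youngest first: C 11.95 < D 138.3 < E 233.2 < A 421.7 < F 463.8 < B 497.9 < G 985.
Counting 3 along gives E (233.2 Ma); the excerpt puts that inside the Triassic, 251.902–201.4 Ma.
Next in line is A (421.7 Ma), and 421.7 − 233.2 = 188.5 Myr.

E, in the Triassic; 188.5 million years to A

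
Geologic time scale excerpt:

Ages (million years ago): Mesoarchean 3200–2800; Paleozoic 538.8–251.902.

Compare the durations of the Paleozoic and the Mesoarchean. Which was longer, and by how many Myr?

Paleozoic: 538.8 − 251.902 = 286.898 Myr.
Mesoarchean: 3200 − 2800 = 400 Myr.
Difference: 400 − 286.898 = 113.102 Myr, so the Mesoarchean was longer.

Mesoarchean, by 113.102 million years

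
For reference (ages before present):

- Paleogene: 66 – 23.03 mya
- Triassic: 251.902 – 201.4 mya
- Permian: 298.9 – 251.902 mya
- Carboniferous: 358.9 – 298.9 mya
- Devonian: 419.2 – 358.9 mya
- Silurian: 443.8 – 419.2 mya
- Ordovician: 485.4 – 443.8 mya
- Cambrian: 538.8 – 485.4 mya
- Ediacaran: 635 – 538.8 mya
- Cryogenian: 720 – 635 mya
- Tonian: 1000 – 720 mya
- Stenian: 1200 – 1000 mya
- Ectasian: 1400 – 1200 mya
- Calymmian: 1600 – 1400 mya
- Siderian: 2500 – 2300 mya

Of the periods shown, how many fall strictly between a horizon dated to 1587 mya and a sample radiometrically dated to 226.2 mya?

1587 Ma sits inside the Calymmian (1600–1400) and 226.2 Ma inside the Triassic (251.902–201.4); neither of those is wholly between the two dates.
The listed periods lying completely between them are Ectasian, Stenian, Tonian, Cryogenian, Ediacaran, Cambrian, Ordovician, Silurian, Devonian, Carboniferous, Permian — 11 in all.

11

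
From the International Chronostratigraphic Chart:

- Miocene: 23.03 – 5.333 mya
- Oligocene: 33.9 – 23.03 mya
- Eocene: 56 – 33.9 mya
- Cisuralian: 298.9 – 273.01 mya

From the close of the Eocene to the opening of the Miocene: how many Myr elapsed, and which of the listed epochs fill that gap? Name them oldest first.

End of Eocene = 33.9 Ma; start of Miocene = 23.03 Ma.
Gap = 33.9 − 23.03 = 10.87 Myr.
Epochs wholly inside 33.9–23.03 Ma: Oligocene (33.9–23.03).

10.87 million years; Oligocene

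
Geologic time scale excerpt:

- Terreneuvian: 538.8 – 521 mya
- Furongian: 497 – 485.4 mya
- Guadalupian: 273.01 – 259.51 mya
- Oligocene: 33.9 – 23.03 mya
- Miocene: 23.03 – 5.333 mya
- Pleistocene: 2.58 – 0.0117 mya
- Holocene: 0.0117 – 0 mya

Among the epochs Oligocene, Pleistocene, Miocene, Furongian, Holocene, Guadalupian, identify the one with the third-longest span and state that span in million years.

Start − end for each: Oligocene 33.9 − 23.03 = 10.87; Pleistocene 2.58 − 0.0117 = 2.5683; Miocene 23.03 − 5.333 = 17.697; Furongian 497 − 485.4 = 11.6; Holocene 0.0117 − 0 = 0.0117; Guadalupian 273.01 − 259.51 = 13.5.
Ranking these from longest: Miocene > Guadalupian > Furongian > Oligocene > Pleistocene > Holocene.
Position 3 in that ranking is Furongian, which lasted 11.6 Myr.

Furongian, 11.6 million years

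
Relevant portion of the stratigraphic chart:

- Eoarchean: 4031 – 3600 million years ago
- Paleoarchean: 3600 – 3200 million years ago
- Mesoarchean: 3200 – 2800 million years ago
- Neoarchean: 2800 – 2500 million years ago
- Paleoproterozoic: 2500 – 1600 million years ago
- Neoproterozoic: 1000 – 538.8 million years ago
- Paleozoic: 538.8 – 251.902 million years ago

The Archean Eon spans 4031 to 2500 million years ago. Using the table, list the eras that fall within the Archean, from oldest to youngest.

Eoarchean, Paleoarchean, Mesoarchean, Neoarchean

Eras with both bounds inside 4031–2500 Ma: Eoarchean (4031–3600), Paleoarchean (3600–3200), Mesoarchean (3200–2800), Neoarchean (2800–2500).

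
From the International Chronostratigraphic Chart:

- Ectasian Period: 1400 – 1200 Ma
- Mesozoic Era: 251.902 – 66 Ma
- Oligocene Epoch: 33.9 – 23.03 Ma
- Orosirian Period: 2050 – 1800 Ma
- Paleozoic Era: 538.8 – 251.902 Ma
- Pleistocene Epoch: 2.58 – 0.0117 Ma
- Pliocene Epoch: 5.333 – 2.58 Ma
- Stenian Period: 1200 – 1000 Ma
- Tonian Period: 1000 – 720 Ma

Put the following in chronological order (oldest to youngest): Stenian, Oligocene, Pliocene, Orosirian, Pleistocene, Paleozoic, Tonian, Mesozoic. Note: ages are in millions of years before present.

Orosirian, then Stenian, then Tonian, then Paleozoic, then Mesozoic, then Oligocene, then Pliocene, then Pleistocene

Sorting by start age (descending Ma, since larger Ma = older): Orosirian start 2050, Stenian start 1200, Tonian start 1000, Paleozoic start 538.8, Mesozoic start 251.902, Oligocene start 33.9, Pliocene start 5.333, Pleistocene start 2.58.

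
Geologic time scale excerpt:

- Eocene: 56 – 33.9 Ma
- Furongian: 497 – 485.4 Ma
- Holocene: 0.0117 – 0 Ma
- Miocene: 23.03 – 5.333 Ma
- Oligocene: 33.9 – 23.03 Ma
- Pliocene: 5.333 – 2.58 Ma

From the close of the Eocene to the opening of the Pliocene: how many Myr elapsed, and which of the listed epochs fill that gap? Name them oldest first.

The Eocene closes at 33.9 Ma and the Pliocene opens at 5.333 Ma, so the interval is 33.9 − 5.333 = 28.567 Myr.
An epoch fits inside if it starts at or after 33.9 Ma and ends at or before 5.333 Ma; oldest first that gives Oligocene, Miocene.

28.567 million years; Oligocene, Miocene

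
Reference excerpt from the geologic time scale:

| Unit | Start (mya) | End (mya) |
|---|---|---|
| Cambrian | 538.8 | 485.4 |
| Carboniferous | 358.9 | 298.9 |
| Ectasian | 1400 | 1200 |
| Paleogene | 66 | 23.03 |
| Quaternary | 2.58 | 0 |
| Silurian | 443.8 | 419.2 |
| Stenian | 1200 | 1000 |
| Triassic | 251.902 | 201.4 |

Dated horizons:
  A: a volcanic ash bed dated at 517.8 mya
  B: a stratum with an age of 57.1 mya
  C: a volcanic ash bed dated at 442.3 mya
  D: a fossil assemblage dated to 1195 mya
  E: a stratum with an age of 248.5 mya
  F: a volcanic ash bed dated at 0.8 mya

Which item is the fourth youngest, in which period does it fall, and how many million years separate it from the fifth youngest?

C, in the Silurian; 75.5 million years to A

Sorted youngest-first by Ma: F (0.8), B (57.1), E (248.5), C (442.3), A (517.8), D (1195).
The fourth youngest is C at 442.3 Ma, which lies in 443.8–419.2 Ma: the Silurian.
The fifth youngest is A at 517.8 Ma; separation = |442.3 − 517.8| = 75.5 Myr.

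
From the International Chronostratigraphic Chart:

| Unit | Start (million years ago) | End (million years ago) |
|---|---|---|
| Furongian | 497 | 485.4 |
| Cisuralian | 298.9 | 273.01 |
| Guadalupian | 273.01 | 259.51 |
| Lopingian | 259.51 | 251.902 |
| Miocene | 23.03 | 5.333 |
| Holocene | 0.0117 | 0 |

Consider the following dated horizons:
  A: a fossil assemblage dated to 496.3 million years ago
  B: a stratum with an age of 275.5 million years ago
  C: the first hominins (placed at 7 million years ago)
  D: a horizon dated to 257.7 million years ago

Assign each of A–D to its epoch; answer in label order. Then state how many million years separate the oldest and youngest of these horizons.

A — Furongian; B — Cisuralian; C — Miocene; D — Lopingian; span 489.3 million years

A: 496.3 Ma lies in 497–485.4 Ma, so Furongian.
B: 275.5 Ma lies in 298.9–273.01 Ma, so Cisuralian.
C: 7 Ma lies in 23.03–5.333 Ma, so Miocene.
D: 257.7 Ma lies in 259.51–251.902 Ma, so Lopingian.
Oldest = 496.3 Ma, youngest = 7 Ma → span 489.3 Myr.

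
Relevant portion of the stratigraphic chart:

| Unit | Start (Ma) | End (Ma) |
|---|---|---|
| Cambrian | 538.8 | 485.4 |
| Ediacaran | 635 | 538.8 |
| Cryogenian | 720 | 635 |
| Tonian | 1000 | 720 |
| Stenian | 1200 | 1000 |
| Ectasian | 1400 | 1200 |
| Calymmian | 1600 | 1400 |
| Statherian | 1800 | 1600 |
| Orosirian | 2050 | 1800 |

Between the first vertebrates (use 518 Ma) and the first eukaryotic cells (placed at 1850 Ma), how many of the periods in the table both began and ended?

7

1850 Ma sits inside the Orosirian (2050–1800) and 518 Ma inside the Cambrian (538.8–485.4); neither of those is wholly between the two dates.
The listed periods lying completely between them are Statherian, Calymmian, Ectasian, Stenian, Tonian, Cryogenian, Ediacaran — 7 in all.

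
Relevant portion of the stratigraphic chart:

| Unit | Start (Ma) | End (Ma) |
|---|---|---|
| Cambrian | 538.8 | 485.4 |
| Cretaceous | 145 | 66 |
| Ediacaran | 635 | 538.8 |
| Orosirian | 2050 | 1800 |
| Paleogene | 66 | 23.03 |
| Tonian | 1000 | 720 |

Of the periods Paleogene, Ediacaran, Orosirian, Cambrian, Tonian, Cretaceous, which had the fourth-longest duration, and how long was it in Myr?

Cretaceous, 79 million years

Durations: Paleogene 42.97; Ediacaran 96.2; Orosirian 250; Cambrian 53.4; Tonian 280; Cretaceous 79 Myr.
Sorted longest-first: Tonian (280), Orosirian (250), Ediacaran (96.2), Cretaceous (79), Cambrian (53.4), Paleogene (42.97).
The fourth longest is Cretaceous at 79 Myr.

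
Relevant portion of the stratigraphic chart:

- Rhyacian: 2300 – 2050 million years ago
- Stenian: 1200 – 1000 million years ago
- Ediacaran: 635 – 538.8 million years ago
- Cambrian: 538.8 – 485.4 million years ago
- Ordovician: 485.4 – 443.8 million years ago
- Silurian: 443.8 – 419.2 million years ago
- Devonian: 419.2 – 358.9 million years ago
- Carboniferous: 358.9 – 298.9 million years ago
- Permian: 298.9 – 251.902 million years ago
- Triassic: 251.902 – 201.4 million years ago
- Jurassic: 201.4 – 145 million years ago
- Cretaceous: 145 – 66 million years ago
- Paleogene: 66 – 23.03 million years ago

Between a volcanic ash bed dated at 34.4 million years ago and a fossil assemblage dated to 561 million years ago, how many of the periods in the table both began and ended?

9

561 Ma sits inside the Ediacaran (635–538.8) and 34.4 Ma inside the Paleogene (66–23.03); neither of those is wholly between the two dates.
The listed periods lying completely between them are Cambrian, Ordovician, Silurian, Devonian, Carboniferous, Permian, Triassic, Jurassic, Cretaceous — 9 in all.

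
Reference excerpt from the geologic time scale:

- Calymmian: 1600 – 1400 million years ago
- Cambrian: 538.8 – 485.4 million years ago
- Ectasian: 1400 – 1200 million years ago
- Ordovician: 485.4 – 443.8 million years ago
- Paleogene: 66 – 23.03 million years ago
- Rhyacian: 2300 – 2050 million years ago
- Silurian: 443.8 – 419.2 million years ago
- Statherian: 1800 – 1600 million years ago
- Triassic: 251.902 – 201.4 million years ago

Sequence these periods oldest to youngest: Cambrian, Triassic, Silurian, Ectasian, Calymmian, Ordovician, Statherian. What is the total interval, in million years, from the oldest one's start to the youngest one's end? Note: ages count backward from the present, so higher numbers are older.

From the excerpt: Cambrian 538.8–485.4; Triassic 251.902–201.4; Silurian 443.8–419.2; Ectasian 1400–1200; Calymmian 1600–1400; Ordovician 485.4–443.8; Statherian 1800–1600 (Ma).
Larger Ma is earlier, so the oldest is Statherian and the youngest is Triassic; oldest to youngest: Statherian, Calymmian, Ectasian, Cambrian, Ordovician, Silurian, Triassic.
Oldest start 1800 minus youngest end 201.4 gives 1598.6 Myr overall.

Statherian, Calymmian, Ectasian, Cambrian, Ordovician, Silurian, Triassic; total span 1598.6 Myr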